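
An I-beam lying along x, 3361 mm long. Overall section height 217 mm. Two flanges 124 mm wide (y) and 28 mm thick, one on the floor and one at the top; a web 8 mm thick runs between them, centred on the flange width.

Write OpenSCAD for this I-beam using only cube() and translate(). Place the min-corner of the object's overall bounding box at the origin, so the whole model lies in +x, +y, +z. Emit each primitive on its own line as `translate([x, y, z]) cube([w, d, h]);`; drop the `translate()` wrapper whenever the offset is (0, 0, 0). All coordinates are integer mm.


cube([3361, 124, 28]);
translate([0, 58, 28]) cube([3361, 8, 161]);
translate([0, 0, 189]) cube([3361, 124, 28]);


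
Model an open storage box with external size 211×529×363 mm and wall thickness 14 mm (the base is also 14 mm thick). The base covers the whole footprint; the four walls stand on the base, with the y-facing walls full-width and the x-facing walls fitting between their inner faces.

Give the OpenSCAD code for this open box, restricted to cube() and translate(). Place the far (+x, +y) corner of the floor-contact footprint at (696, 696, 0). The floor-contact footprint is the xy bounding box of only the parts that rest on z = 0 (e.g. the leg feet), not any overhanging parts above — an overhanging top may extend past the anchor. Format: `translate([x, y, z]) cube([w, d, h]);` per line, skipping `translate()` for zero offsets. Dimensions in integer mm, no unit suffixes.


translate([485, 167, 0]) cube([211, 529, 14]);
translate([485, 167, 14]) cube([211, 14, 349]);
translate([485, 682, 14]) cube([211, 14, 349]);
translate([485, 181, 14]) cube([14, 501, 349]);
translate([682, 181, 14]) cube([14, 501, 349]);


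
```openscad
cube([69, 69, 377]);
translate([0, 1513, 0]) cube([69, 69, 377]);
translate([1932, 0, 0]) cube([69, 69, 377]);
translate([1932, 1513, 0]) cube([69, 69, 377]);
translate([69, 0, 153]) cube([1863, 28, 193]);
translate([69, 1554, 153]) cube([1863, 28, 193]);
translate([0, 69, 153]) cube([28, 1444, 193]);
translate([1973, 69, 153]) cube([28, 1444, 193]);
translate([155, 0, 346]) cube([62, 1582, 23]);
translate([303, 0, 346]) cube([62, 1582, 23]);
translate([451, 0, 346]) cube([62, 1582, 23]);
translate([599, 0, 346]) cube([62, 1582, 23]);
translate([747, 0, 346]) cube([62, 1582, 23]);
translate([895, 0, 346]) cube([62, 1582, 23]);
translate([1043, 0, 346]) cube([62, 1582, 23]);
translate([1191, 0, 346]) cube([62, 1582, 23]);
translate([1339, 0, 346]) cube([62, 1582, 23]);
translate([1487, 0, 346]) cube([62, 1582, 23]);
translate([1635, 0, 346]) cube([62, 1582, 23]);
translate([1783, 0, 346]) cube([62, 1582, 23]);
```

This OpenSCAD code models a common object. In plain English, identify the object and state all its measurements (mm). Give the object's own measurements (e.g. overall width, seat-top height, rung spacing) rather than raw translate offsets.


A bed frame 2001 mm long (x) by 1582 mm wide (y). Four 69×69 mm corner posts, 377 mm tall, at the corners of the footprint. Four rails of 28 mm thickness and 193 mm height run between adjacent posts with their undersides at z = 153 mm, their outer faces flush with the outside of the frame (the two x-running rails run between the posts' inner faces; the two y-running rails run between the posts' inner faces). 12 slats, each 62 mm wide (x) and 23 mm thick, lie across the top of the two x-running rails, running the full 1582 mm width of the frame in y; along x they sit between the end posts with a 86 mm gap after the −x posts and between neighbouring slats, leaving 87 mm before the +x posts.


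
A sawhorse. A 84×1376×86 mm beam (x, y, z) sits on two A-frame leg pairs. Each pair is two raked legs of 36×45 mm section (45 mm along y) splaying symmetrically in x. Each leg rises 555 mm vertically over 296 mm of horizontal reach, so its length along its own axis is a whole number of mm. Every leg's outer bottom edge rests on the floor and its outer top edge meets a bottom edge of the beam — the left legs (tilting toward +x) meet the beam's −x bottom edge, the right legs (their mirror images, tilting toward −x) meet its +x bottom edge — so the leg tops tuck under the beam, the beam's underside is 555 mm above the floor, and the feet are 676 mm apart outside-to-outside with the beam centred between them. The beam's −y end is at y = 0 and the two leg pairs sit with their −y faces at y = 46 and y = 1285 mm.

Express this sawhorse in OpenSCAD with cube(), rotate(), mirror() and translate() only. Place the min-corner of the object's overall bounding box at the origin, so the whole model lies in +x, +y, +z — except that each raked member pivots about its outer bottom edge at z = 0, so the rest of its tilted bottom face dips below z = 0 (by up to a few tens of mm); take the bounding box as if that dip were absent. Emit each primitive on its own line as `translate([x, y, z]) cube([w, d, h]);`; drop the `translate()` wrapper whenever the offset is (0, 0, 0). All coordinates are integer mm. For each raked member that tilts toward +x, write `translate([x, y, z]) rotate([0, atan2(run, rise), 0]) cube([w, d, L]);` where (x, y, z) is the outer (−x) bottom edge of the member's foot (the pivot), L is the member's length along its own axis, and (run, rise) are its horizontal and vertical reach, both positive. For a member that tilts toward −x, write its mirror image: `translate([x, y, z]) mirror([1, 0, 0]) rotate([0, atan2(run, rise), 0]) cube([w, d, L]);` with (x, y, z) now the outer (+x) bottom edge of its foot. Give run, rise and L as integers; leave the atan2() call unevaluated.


translate([296, 0, 555]) cube([84, 1376, 86]);
translate([0, 46, 0]) rotate([0, atan2(296, 555), 0]) cube([36, 45, 629]);
translate([676, 46, 0]) mirror([1, 0, 0]) rotate([0, atan2(296, 555), 0]) cube([36, 45, 629]);
translate([0, 1285, 0]) rotate([0, atan2(296, 555), 0]) cube([36, 45, 629]);
translate([676, 1285, 0]) mirror([1, 0, 0]) rotate([0, atan2(296, 555), 0]) cube([36, 45, 629]);


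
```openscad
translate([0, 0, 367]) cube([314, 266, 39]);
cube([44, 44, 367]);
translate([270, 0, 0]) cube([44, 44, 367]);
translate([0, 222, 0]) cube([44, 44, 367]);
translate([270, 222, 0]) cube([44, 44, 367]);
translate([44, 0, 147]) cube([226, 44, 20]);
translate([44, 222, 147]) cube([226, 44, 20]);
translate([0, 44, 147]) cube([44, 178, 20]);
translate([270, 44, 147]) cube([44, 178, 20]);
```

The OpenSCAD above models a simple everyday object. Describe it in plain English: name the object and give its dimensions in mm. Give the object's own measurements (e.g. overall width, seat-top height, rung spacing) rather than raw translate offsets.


A four-legged stool. The seat is a 314×266×39 mm slab whose top surface is at z = 406 mm; four square legs, each 44×44 mm in cross-section, run from the floor (z = 0) to the underside of the seat, each flush with a corner of the seat. Four stretchers, 44 mm wide and 20 mm tall, connect adjacent legs with their undersides at z = 147 mm, each running between the inner faces of the legs it joins and aligned with the legs' outer faces on the other axis.


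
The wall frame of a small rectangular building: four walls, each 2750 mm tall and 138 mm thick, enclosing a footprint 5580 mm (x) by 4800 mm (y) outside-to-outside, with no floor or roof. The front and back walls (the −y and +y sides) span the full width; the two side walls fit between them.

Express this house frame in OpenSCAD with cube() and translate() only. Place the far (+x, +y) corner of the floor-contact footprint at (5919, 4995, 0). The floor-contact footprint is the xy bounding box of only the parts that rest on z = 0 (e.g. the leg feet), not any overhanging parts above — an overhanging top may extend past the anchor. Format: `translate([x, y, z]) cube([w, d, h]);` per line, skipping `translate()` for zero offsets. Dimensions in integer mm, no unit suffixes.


translate([339, 195, 0]) cube([5580, 138, 2750]);
translate([339, 4857, 0]) cube([5580, 138, 2750]);
translate([339, 333, 0]) cube([138, 4524, 2750]);
translate([5781, 333, 0]) cube([138, 4524, 2750]);


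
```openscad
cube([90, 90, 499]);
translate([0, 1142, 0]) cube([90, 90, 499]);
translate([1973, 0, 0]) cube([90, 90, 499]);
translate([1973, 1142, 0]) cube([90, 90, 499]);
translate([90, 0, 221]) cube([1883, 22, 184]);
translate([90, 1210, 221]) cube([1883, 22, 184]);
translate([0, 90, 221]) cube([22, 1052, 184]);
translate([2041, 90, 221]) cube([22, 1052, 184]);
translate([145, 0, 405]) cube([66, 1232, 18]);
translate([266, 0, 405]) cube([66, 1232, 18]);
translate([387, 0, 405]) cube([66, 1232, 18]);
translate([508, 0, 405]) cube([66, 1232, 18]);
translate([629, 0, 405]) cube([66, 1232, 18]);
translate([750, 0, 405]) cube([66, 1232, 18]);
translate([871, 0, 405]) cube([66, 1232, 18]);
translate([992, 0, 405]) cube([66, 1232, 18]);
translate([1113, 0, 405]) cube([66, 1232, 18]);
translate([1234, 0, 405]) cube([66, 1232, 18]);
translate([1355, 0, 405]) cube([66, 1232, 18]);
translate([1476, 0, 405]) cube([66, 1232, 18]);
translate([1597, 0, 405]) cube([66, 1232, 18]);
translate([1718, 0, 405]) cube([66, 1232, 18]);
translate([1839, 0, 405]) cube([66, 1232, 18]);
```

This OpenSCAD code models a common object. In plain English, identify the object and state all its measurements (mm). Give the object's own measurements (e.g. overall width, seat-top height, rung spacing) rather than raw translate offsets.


A bed frame 2063 mm long (x) by 1232 mm wide (y). Four 90×90 mm corner posts, 499 mm tall, at the corners of the footprint. Four rails of 22 mm thickness and 184 mm height run between adjacent posts with their undersides at z = 221 mm, their outer faces flush with the outside of the frame (the two x-running rails run between the posts' inner faces; the two y-running rails run between the posts' inner faces). 15 slats, each 66 mm wide (x) and 18 mm thick, lie across the top of the two x-running rails, running the full 1232 mm width of the frame in y; along x they sit between the end posts with a 55 mm gap after the −x posts and between neighbouring slats, leaving 68 mm before the +x posts.


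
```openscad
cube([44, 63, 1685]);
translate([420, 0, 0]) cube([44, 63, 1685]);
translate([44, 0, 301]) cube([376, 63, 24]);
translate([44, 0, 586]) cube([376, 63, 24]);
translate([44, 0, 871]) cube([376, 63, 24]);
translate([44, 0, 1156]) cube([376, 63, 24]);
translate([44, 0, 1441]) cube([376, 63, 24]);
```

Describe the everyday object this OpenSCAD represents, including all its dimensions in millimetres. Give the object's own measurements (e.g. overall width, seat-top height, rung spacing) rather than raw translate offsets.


A straight ladder. Two 44×63 mm vertical rails, 1685 mm tall, stand 464 mm apart (outside-to-outside) with their front faces coplanar on the −y side. 5 rungs, each 63 mm deep and 24 mm tall, span between the inner faces of the rails, front faces flush with the rails. The lowest rung's underside is at z = 301 mm and rungs are spaced 285 mm apart (underside to underside).


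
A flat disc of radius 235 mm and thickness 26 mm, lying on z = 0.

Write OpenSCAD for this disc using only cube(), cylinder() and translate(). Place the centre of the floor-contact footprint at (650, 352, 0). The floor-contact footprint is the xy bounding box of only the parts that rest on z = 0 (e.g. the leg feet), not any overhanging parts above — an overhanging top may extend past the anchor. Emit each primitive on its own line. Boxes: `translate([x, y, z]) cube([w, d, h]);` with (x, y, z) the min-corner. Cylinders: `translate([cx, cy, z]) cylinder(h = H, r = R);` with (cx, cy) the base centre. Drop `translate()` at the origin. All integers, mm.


translate([650, 352, 0]) cylinder(h = 26, r = 235);


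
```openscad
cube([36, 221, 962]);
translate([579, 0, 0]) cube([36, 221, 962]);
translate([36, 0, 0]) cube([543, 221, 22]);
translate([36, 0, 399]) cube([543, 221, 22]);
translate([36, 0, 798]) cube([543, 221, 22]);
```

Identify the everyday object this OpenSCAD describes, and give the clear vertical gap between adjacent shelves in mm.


A bookshelf. The clear shelf gap is 377 mm.

Two tall side panels with 3 horizontal boards between them — a bookshelf. The first two shelf undersides are at z = 0 and z = 399; with shelf thickness 22, the clear gap is 399 − 0 − 22 = 377 mm.


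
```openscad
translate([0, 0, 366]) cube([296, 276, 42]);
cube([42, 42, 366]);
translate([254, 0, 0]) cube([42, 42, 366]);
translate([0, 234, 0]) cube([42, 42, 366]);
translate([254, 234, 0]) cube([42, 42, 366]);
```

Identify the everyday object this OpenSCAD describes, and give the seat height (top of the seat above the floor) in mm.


A stool. The seat height is 408 mm.

A 296×276×42 slab at z = 366 on four corner posts — a stool. The seat top is 366 + 42 = 408 mm.


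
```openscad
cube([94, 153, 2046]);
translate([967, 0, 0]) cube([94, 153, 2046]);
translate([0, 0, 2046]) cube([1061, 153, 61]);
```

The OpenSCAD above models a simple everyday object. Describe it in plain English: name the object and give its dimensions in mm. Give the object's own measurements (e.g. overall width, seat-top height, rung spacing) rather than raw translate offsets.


A door frame. The clear opening is 873 mm wide and 2046 mm high. Two 94 mm wide jambs, 153 mm deep, stand either side of the opening from the floor to the top of the opening. A 61 mm thick head sits across the top of both jambs, spanning the full outside width of the frame.


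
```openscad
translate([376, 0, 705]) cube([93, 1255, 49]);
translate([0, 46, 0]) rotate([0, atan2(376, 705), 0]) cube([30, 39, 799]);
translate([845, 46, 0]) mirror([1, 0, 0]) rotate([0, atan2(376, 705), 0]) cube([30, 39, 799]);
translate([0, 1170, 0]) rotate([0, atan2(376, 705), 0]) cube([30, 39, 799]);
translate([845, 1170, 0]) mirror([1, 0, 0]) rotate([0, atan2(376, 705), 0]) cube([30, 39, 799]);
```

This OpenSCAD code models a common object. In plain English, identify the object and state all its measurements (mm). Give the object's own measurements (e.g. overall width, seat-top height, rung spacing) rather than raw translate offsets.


A sawhorse. A 93×1255×49 mm beam (x, y, z) sits on two A-frame leg pairs. Each pair is two raked legs of 30×39 mm section (39 mm along y) splaying symmetrically in x. Each leg rises 705 mm vertically over 376 mm of horizontal reach and is 799 mm long along its own axis. Every leg's outer bottom edge rests on the floor and its outer top edge meets a bottom edge of the beam — the left legs (tilting toward +x) meet the beam's −x bottom edge, the right legs (their mirror images, tilting toward −x) meet its +x bottom edge — so the leg tops tuck under the beam, the beam's underside is 705 mm above the floor, and the feet are 845 mm apart outside-to-outside with the beam centred between them. The two leg pairs are set in 46 mm from either end of the beam.


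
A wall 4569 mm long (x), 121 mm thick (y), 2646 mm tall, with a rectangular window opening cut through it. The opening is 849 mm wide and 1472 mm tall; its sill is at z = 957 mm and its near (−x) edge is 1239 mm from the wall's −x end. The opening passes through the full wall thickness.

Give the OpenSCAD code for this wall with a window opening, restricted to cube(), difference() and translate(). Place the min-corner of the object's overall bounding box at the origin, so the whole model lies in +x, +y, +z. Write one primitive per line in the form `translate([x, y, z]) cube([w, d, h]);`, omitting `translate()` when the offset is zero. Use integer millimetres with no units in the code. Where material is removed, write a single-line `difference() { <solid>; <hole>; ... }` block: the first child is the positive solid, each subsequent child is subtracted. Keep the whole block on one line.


difference() { cube([4569, 121, 2646]); translate([1239, 0, 957]) cube([849, 121, 1472]); }


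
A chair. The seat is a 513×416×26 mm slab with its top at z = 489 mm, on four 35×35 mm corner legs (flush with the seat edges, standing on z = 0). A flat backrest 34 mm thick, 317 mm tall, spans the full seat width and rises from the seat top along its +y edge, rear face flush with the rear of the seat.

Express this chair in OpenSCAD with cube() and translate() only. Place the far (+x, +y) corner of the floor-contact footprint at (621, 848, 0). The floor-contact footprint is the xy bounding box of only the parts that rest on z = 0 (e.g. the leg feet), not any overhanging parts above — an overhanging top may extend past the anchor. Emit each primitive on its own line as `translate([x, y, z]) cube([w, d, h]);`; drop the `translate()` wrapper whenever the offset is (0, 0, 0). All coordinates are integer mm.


translate([108, 432, 463]) cube([513, 416, 26]);
translate([108, 432, 0]) cube([35, 35, 463]);
translate([586, 432, 0]) cube([35, 35, 463]);
translate([108, 813, 0]) cube([35, 35, 463]);
translate([586, 813, 0]) cube([35, 35, 463]);
translate([108, 814, 489]) cube([513, 34, 317]);


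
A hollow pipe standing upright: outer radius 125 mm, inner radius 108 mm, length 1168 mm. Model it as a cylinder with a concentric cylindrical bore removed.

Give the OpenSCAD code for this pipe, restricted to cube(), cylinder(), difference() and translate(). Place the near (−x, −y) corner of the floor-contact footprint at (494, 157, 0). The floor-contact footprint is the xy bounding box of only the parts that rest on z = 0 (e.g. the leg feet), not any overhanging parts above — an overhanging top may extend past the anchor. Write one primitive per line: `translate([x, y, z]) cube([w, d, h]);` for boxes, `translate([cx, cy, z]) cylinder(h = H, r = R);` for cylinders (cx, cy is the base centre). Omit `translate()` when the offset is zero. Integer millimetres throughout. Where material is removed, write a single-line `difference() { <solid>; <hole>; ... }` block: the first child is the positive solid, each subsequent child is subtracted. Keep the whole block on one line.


difference() { translate([619, 282, 0]) cylinder(h = 1168, r = 125); translate([619, 282, 0]) cylinder(h = 1168, r = 108); }


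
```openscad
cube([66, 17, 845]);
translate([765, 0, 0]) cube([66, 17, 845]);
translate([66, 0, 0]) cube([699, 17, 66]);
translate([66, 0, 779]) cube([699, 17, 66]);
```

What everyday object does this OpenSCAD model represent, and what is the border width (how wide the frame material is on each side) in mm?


A picture frame. The border width is 66 mm.

Four thin pieces enclosing a rectangular opening — a picture frame. The two full-height stiles are 845 mm tall; the top rail sits at z = 779 and is 66 mm tall, so the border above the opening is 845 − 779 = 66 mm, matching the stile x-width.


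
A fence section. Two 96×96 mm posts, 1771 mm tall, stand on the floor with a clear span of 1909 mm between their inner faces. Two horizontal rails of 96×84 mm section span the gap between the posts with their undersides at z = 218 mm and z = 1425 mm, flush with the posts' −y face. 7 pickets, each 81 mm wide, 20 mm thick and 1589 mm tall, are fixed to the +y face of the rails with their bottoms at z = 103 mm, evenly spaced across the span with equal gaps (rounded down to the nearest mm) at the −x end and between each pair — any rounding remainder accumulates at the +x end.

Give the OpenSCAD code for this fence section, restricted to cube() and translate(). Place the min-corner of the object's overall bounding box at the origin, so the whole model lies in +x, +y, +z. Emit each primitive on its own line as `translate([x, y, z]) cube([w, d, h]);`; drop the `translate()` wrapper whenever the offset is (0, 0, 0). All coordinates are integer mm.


cube([96, 96, 1771]);
translate([2005, 0, 0]) cube([96, 96, 1771]);
translate([96, 0, 218]) cube([1909, 96, 84]);
translate([96, 0, 1425]) cube([1909, 96, 84]);
translate([263, 96, 103]) cube([81, 20, 1589]);
translate([511, 96, 103]) cube([81, 20, 1589]);
translate([759, 96, 103]) cube([81, 20, 1589]);
translate([1007, 96, 103]) cube([81, 20, 1589]);
translate([1255, 96, 103]) cube([81, 20, 1589]);
translate([1503, 96, 103]) cube([81, 20, 1589]);
translate([1751, 96, 103]) cube([81, 20, 1589]);


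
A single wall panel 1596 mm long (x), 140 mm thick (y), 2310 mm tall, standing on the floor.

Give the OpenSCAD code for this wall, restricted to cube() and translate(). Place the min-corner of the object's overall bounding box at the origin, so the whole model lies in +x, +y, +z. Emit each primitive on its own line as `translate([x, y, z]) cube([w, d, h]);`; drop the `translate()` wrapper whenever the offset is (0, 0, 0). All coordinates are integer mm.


cube([1596, 140, 2310]);


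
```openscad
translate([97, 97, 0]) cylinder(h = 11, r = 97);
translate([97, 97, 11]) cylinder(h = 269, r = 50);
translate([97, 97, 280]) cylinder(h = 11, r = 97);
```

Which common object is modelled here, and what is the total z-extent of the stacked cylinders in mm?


A spool. The overall height is 291 mm.

Three coaxial cylinders, large–small–large — a spool. Two 11 mm flanges and a 269 mm core give 11 + 269 + 11 = 291 mm.


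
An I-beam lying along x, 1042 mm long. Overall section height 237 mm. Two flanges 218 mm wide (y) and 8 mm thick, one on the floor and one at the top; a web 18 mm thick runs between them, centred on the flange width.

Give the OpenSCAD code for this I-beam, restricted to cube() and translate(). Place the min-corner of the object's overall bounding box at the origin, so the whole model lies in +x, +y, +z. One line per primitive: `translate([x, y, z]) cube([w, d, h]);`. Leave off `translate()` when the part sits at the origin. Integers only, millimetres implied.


cube([1042, 218, 8]);
translate([0, 100, 8]) cube([1042, 18, 221]);
translate([0, 0, 229]) cube([1042, 218, 8]);


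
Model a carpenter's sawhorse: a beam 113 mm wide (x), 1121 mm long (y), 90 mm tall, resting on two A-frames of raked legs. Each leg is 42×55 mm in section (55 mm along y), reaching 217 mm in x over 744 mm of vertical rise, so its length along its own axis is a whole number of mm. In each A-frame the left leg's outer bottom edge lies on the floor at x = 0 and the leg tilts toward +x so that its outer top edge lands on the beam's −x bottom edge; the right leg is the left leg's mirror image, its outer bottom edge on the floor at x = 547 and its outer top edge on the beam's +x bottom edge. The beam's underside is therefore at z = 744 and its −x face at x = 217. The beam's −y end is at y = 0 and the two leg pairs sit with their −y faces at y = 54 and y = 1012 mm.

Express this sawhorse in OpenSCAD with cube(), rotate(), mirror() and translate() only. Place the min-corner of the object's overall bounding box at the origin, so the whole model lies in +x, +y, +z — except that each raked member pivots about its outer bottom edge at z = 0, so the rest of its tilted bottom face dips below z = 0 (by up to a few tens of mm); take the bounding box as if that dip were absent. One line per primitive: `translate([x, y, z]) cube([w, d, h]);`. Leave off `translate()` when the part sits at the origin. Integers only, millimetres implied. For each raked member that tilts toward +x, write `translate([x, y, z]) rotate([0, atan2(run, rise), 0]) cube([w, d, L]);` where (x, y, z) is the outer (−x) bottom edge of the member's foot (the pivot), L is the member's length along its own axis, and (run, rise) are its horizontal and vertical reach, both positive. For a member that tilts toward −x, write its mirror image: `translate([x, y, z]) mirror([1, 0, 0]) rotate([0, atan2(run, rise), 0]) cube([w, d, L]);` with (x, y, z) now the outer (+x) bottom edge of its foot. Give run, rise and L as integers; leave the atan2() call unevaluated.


translate([217, 0, 744]) cube([113, 1121, 90]);
translate([0, 54, 0]) rotate([0, atan2(217, 744), 0]) cube([42, 55, 775]);
translate([547, 54, 0]) mirror([1, 0, 0]) rotate([0, atan2(217, 744), 0]) cube([42, 55, 775]);
translate([0, 1012, 0]) rotate([0, atan2(217, 744), 0]) cube([42, 55, 775]);
translate([547, 1012, 0]) mirror([1, 0, 0]) rotate([0, atan2(217, 744), 0]) cube([42, 55, 775]);


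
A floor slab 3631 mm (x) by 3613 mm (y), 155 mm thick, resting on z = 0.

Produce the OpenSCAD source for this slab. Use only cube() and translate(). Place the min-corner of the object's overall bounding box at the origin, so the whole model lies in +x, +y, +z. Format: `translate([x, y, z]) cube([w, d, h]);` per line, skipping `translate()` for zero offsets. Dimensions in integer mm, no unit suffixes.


cube([3631, 3613, 155]);


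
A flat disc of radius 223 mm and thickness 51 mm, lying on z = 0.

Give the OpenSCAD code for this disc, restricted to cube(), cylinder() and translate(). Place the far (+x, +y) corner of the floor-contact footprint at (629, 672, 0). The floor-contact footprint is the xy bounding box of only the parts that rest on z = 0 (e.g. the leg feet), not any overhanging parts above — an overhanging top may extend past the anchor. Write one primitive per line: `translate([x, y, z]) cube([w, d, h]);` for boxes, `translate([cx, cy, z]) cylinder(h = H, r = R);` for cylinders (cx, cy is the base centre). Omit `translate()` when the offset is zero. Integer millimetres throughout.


translate([406, 449, 0]) cylinder(h = 51, r = 223);


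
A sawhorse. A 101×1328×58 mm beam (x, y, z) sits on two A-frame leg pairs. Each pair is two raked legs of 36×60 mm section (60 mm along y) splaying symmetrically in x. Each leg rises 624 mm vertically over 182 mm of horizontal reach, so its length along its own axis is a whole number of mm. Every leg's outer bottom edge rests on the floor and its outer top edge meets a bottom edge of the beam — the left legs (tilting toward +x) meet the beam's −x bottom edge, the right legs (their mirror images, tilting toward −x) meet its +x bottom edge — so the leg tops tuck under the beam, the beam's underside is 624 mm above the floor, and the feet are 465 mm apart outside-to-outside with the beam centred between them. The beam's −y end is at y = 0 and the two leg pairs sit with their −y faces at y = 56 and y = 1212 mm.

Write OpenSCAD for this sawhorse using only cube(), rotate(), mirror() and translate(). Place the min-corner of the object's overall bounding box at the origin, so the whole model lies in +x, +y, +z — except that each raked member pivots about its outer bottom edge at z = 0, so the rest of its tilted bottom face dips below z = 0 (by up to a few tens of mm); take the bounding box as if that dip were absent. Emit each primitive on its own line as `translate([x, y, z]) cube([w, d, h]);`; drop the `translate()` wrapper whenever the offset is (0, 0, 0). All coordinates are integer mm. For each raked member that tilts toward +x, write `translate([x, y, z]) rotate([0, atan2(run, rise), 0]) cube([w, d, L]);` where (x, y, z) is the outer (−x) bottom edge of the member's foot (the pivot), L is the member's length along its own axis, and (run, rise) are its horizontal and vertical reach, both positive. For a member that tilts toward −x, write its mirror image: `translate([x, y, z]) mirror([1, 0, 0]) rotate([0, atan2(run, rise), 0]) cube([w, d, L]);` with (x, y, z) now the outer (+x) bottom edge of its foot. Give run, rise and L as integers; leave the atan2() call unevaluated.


translate([182, 0, 624]) cube([101, 1328, 58]);
translate([0, 56, 0]) rotate([0, atan2(182, 624), 0]) cube([36, 60, 650]);
translate([465, 56, 0]) mirror([1, 0, 0]) rotate([0, atan2(182, 624), 0]) cube([36, 60, 650]);
translate([0, 1212, 0]) rotate([0, atan2(182, 624), 0]) cube([36, 60, 650]);
translate([465, 1212, 0]) mirror([1, 0, 0]) rotate([0, atan2(182, 624), 0]) cube([36, 60, 650]);


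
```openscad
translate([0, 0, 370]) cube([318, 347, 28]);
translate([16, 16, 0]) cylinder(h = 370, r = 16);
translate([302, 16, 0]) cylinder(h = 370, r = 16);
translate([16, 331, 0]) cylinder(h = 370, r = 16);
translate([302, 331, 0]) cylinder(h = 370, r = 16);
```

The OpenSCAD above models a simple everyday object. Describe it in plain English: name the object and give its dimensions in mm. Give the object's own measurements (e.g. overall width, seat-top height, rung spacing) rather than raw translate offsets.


A simple wooden stool: a rectangular seat 318 mm (x) by 347 mm (y), 28 mm thick, top face at z = 398 mm, on four round legs, each 32 mm in diameter. The legs rest on z = 0, each leg's axis is inset half a diameter from the nearest pair of seat edges (so the leg's bounding box is flush with the corner).


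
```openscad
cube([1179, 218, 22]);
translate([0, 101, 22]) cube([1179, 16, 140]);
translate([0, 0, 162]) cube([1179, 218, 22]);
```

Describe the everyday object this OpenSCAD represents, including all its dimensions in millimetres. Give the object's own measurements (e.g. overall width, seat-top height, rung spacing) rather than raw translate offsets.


An I-beam lying along x, 1179 mm long. Overall section height 184 mm. Two flanges 218 mm wide (y) and 22 mm thick, one on the floor and one at the top; a web 16 mm thick runs between them, centred on the flange width.


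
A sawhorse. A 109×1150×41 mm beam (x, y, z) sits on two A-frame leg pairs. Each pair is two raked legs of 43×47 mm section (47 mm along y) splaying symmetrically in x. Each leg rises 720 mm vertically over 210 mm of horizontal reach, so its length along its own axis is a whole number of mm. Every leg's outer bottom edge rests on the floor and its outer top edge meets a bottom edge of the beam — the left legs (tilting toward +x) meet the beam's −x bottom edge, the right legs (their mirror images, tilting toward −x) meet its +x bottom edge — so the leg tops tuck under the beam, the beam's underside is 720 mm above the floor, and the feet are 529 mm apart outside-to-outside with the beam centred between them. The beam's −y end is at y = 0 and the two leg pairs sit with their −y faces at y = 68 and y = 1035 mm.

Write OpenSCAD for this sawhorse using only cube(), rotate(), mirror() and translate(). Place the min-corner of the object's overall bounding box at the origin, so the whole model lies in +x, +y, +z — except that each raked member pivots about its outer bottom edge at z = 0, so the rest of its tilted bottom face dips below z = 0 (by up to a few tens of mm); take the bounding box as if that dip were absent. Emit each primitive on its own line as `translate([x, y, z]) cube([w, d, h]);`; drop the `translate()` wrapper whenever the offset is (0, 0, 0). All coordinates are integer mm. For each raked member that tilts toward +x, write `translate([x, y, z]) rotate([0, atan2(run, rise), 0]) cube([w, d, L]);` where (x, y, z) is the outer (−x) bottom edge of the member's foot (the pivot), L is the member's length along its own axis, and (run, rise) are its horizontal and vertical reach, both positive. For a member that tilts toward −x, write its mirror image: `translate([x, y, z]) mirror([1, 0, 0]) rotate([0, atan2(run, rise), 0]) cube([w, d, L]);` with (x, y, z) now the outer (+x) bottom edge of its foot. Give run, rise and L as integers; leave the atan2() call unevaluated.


translate([210, 0, 720]) cube([109, 1150, 41]);
translate([0, 68, 0]) rotate([0, atan2(210, 720), 0]) cube([43, 47, 750]);
translate([529, 68, 0]) mirror([1, 0, 0]) rotate([0, atan2(210, 720), 0]) cube([43, 47, 750]);
translate([0, 1035, 0]) rotate([0, atan2(210, 720), 0]) cube([43, 47, 750]);
translate([529, 1035, 0]) mirror([1, 0, 0]) rotate([0, atan2(210, 720), 0]) cube([43, 47, 750]);


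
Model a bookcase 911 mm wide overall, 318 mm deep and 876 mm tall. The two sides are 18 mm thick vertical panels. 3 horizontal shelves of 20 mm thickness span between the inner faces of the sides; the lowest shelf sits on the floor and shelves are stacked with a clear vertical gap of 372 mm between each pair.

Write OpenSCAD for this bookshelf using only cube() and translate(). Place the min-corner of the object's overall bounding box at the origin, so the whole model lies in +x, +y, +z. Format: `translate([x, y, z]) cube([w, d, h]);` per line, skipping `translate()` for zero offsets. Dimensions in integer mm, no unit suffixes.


cube([18, 318, 876]);
translate([893, 0, 0]) cube([18, 318, 876]);
translate([18, 0, 0]) cube([875, 318, 20]);
translate([18, 0, 392]) cube([875, 318, 20]);
translate([18, 0, 784]) cube([875, 318, 20]);


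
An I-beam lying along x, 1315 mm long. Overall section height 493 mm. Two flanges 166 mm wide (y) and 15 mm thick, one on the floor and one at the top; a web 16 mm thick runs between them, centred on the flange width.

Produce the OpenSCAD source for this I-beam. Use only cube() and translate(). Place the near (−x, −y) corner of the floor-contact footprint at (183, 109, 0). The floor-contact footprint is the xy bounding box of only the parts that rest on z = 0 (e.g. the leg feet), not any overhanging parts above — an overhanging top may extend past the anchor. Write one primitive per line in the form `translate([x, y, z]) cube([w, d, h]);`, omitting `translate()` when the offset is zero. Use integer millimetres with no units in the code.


translate([183, 109, 0]) cube([1315, 166, 15]);
translate([183, 184, 15]) cube([1315, 16, 463]);
translate([183, 109, 478]) cube([1315, 166, 15]);


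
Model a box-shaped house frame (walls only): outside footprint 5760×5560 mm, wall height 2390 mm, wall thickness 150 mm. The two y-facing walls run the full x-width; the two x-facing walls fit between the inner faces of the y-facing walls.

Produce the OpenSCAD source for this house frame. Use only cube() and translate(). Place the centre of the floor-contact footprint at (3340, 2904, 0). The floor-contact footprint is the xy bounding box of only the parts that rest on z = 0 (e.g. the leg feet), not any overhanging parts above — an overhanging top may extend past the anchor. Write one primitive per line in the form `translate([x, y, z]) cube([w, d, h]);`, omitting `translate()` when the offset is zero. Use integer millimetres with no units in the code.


translate([460, 124, 0]) cube([5760, 150, 2390]);
translate([460, 5534, 0]) cube([5760, 150, 2390]);
translate([460, 274, 0]) cube([150, 5260, 2390]);
translate([6070, 274, 0]) cube([150, 5260, 2390]);


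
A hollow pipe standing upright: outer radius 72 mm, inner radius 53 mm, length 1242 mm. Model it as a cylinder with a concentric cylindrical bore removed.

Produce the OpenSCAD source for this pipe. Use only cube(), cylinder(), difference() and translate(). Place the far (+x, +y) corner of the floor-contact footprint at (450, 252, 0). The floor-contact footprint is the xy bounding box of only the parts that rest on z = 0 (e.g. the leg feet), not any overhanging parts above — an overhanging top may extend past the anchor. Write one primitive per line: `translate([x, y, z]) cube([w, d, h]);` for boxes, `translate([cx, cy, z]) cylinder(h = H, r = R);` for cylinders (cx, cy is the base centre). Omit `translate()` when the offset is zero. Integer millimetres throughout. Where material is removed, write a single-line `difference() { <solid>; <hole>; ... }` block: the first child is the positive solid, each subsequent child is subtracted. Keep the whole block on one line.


difference() { translate([378, 180, 0]) cylinder(h = 1242, r = 72); translate([378, 180, 0]) cylinder(h = 1242, r = 53); }


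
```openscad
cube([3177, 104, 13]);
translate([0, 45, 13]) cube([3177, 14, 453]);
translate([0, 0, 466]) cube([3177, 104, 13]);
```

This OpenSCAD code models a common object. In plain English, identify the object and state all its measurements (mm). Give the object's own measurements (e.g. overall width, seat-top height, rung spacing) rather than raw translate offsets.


An I-beam lying along x, 3177 mm long. Overall section height 479 mm. Two flanges 104 mm wide (y) and 13 mm thick, one on the floor and one at the top; a web 14 mm thick runs between them, centred on the flange width.


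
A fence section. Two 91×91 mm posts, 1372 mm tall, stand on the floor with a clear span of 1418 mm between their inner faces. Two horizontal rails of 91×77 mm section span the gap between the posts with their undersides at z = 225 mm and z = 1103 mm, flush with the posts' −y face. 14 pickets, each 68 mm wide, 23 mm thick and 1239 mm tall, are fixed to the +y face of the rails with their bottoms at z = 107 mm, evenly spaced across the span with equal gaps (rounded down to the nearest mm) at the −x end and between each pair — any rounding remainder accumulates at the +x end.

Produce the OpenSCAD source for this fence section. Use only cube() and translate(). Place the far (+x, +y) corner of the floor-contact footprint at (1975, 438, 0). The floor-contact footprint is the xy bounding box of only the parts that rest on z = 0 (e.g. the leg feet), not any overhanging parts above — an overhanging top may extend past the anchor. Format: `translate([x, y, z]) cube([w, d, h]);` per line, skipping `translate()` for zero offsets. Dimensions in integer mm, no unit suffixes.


translate([375, 347, 0]) cube([91, 91, 1372]);
translate([1884, 347, 0]) cube([91, 91, 1372]);
translate([466, 347, 225]) cube([1418, 91, 77]);
translate([466, 347, 1103]) cube([1418, 91, 77]);
translate([497, 438, 107]) cube([68, 23, 1239]);
translate([596, 438, 107]) cube([68, 23, 1239]);
translate([695, 438, 107]) cube([68, 23, 1239]);
translate([794, 438, 107]) cube([68, 23, 1239]);
translate([893, 438, 107]) cube([68, 23, 1239]);
translate([992, 438, 107]) cube([68, 23, 1239]);
translate([1091, 438, 107]) cube([68, 23, 1239]);
translate([1190, 438, 107]) cube([68, 23, 1239]);
translate([1289, 438, 107]) cube([68, 23, 1239]);
translate([1388, 438, 107]) cube([68, 23, 1239]);
translate([1487, 438, 107]) cube([68, 23, 1239]);
translate([1586, 438, 107]) cube([68, 23, 1239]);
translate([1685, 438, 107]) cube([68, 23, 1239]);
translate([1784, 438, 107]) cube([68, 23, 1239]);


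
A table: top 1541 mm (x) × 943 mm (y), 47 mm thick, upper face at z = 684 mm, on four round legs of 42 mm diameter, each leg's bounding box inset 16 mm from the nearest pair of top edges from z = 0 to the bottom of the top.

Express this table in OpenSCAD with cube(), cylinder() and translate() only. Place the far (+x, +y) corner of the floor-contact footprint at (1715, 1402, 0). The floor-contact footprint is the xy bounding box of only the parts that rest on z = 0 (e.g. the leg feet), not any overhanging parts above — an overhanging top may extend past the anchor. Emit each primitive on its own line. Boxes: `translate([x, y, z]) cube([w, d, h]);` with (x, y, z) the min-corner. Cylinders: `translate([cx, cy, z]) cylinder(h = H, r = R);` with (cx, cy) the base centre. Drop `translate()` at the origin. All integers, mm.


translate([190, 475, 637]) cube([1541, 943, 47]);
translate([227, 512, 0]) cylinder(h = 637, r = 21);
translate([1694, 512, 0]) cylinder(h = 637, r = 21);
translate([227, 1381, 0]) cylinder(h = 637, r = 21);
translate([1694, 1381, 0]) cylinder(h = 637, r = 21);


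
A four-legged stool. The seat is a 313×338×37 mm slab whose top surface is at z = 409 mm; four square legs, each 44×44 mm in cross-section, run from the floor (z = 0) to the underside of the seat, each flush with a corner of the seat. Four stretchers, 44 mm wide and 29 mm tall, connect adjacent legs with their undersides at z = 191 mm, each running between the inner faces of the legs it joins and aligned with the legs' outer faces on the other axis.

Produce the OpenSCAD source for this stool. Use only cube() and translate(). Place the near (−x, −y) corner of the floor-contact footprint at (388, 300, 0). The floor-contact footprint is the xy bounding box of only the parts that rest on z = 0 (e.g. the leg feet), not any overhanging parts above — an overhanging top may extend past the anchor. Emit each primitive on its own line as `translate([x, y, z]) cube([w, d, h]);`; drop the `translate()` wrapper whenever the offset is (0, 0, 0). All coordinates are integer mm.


translate([388, 300, 372]) cube([313, 338, 37]);
translate([388, 300, 0]) cube([44, 44, 372]);
translate([657, 300, 0]) cube([44, 44, 372]);
translate([388, 594, 0]) cube([44, 44, 372]);
translate([657, 594, 0]) cube([44, 44, 372]);
translate([432, 300, 191]) cube([225, 44, 29]);
translate([432, 594, 191]) cube([225, 44, 29]);
translate([388, 344, 191]) cube([44, 250, 29]);
translate([657, 344, 191]) cube([44, 250, 29]);
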